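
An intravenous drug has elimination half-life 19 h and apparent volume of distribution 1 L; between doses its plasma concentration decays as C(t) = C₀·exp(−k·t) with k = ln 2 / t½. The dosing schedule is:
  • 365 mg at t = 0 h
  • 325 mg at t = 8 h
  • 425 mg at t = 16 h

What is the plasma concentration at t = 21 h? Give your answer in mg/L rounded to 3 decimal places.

726.057 mg/L

k = ln 2 / 19 = 0.03648 per h
Dose 1 (365 mg at t=0 h): 365·exp(−0.03648·21) = 169.658 mg/L
Dose 2 (325 mg at t=8 h): 325·exp(−0.03648·13) = 202.263 mg/L
Dose 3 (425 mg at t=16 h): 425·exp(−0.03648·5) = 354.136 mg/L
C(21) = 169.658 + 202.263 + 354.136 = 726.057 mg/L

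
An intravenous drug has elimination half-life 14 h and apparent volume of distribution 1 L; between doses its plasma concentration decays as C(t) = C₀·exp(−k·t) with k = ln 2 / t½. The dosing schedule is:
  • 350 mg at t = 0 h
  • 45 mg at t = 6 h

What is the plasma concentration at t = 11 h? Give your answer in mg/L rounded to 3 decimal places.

k = ln 2 / 14 = 0.04951 per h
Dose 1 (350 mg at t=0 h): 350·exp(−0.04951·11) = 203.023 mg/L
Dose 2 (45 mg at t=6 h): 45·exp(−0.04951·5) = 35.132 mg/L
C(11) = 203.023 + 35.132 = 238.155 mg/L

238.155 mg/L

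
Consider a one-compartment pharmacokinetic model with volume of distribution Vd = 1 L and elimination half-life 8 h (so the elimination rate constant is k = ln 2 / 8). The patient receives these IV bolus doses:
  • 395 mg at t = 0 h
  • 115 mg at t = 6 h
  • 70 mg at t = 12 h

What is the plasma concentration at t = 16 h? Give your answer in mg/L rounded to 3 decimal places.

k = ln 2 / 8 = 0.08664 per h
Dose 1 (395 mg at t=0 h): 395·exp(−0.08664·16) = 98.750 mg/L
Dose 2 (115 mg at t=6 h): 115·exp(−0.08664·10) = 48.352 mg/L
Dose 3 (70 mg at t=12 h): 70·exp(−0.08664·4) = 49.497 mg/L
C(16) = 98.750 + 48.352 + 49.497 = 196.599 mg/L

196.599 mg/L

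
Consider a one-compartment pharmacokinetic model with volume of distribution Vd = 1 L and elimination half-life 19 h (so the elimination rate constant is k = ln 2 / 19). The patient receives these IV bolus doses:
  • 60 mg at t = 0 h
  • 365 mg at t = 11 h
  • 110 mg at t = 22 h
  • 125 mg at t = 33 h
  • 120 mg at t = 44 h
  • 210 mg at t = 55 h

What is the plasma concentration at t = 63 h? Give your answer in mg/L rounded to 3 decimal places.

k = ln 2 / 19 = 0.03648 per h
Dose 1 (60 mg at t=0 h): 60·exp(−0.03648·63) = 6.026 mg/L
Dose 2 (365 mg at t=11 h): 365·exp(−0.03648·52) = 54.755 mg/L
Dose 3 (110 mg at t=22 h): 110·exp(−0.03648·41) = 24.649 mg/L
Dose 4 (125 mg at t=33 h): 125·exp(−0.03648·30) = 41.841 mg/L
Dose 5 (120 mg at t=44 h): 120·exp(−0.03648·19) = 60.000 mg/L
Dose 6 (210 mg at t=55 h): 210·exp(−0.03648·8) = 156.845 mg/L
C(63) = 6.026 + 54.755 + 24.649 + 41.841 + 60.000 + 156.845 = 344.115 mg/L

344.115 mg/L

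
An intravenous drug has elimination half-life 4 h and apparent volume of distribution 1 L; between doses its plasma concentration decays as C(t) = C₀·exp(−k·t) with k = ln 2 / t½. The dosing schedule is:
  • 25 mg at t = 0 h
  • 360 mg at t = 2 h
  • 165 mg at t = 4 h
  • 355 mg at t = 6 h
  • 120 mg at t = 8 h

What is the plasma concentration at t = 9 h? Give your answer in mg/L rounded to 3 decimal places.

k = ln 2 / 4 = 0.17329 per h
Dose 1 (25 mg at t=0 h): 25·exp(−0.17329·9) = 5.256 mg/L
Dose 2 (360 mg at t=2 h): 360·exp(−0.17329·7) = 107.029 mg/L
Dose 3 (165 mg at t=4 h): 165·exp(−0.17329·5) = 69.374 mg/L
Dose 4 (355 mg at t=6 h): 355·exp(−0.17329·3) = 211.084 mg/L
Dose 5 (120 mg at t=8 h): 120·exp(−0.17329·1) = 100.908 mg/L
C(9) = 5.256 + 107.029 + 69.374 + 211.084 + 100.908 = 493.650 mg/L

493.650 mg/L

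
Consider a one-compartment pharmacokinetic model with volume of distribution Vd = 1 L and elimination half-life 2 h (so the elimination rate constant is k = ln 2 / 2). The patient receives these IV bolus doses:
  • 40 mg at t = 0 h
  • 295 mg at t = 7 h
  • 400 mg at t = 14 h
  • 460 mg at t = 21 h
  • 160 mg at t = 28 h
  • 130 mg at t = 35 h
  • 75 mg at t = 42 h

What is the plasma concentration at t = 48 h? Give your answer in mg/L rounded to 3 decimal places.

k = ln 2 / 2 = 0.34657 per h
Dose 1 (40 mg at t=0 h): 40·exp(−0.34657·48) = 0.000 mg/L
Dose 2 (295 mg at t=7 h): 295·exp(−0.34657·41) = 0.000 mg/L
Dose 3 (400 mg at t=14 h): 400·exp(−0.34657·34) = 0.003 mg/L
Dose 4 (460 mg at t=21 h): 460·exp(−0.34657·27) = 0.040 mg/L
Dose 5 (160 mg at t=28 h): 160·exp(−0.34657·20) = 0.156 mg/L
Dose 6 (130 mg at t=35 h): 130·exp(−0.34657·13) = 1.436 mg/L
Dose 7 (75 mg at t=42 h): 75·exp(−0.34657·6) = 9.375 mg/L
C(48) = 0.000 + 0.000 + 0.003 + 0.040 + 0.156 + 1.436 + 9.375 = 11.011 mg/L

11.011 mg/L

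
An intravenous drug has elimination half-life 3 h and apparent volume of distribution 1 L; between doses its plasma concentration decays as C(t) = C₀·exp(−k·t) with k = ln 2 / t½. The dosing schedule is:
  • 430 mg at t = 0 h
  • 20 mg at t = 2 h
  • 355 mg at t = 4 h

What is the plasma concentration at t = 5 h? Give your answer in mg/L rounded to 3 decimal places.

k = ln 2 / 3 = 0.23105 per h
Dose 1 (430 mg at t=0 h): 430·exp(−0.23105·5) = 135.442 mg/L
Dose 2 (20 mg at t=2 h): 20·exp(−0.23105·3) = 10.000 mg/L
Dose 3 (355 mg at t=4 h): 355·exp(−0.23105·1) = 281.764 mg/L
C(5) = 135.442 + 10.000 + 281.764 = 427.205 mg/L

427.205 mg/L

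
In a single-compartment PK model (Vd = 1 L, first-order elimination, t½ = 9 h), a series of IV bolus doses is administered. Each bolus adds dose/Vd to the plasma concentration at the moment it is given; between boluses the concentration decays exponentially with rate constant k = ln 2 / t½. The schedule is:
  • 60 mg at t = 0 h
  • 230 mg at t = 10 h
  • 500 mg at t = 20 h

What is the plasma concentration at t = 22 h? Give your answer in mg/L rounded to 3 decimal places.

530.921 mg/L

k = ln 2 / 9 = 0.07702 per h
Dose 1 (60 mg at t=0 h): 60·exp(−0.07702·22) = 11.023 mg/L
Dose 2 (230 mg at t=10 h): 230·exp(−0.07702·12) = 91.276 mg/L
Dose 3 (500 mg at t=20 h): 500·exp(−0.07702·2) = 428.622 mg/L
C(22) = 11.023 + 91.276 + 428.622 = 530.921 mg/L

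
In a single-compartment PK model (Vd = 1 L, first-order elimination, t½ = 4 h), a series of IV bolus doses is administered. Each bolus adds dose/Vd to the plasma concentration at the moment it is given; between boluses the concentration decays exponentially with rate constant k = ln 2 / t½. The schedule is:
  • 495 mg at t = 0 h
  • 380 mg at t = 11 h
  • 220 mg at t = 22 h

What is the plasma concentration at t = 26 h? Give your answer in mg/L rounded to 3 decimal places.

143.713 mg/L

k = ln 2 / 4 = 0.17329 per h
Dose 1 (495 mg at t=0 h): 495·exp(−0.17329·26) = 5.469 mg/L
Dose 2 (380 mg at t=11 h): 380·exp(−0.17329·15) = 28.244 mg/L
Dose 3 (220 mg at t=22 h): 220·exp(−0.17329·4) = 110.000 mg/L
C(26) = 5.469 + 28.244 + 110.000 = 143.713 mg/L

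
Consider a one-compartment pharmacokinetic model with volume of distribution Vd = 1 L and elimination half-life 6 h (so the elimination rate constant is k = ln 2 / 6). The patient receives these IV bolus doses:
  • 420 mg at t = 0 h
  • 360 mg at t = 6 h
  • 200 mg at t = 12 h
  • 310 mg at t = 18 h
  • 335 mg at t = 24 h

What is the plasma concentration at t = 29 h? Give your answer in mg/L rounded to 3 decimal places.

343.052 mg/L

k = ln 2 / 6 = 0.11552 per h
Dose 1 (420 mg at t=0 h): 420·exp(−0.11552·29) = 14.732 mg/L
Dose 2 (360 mg at t=6 h): 360·exp(−0.11552·23) = 25.255 mg/L
Dose 3 (200 mg at t=12 h): 200·exp(−0.11552·17) = 28.062 mg/L
Dose 4 (310 mg at t=18 h): 310·exp(−0.11552·11) = 86.991 mg/L
Dose 5 (335 mg at t=24 h): 335·exp(−0.11552·5) = 188.012 mg/L
C(29) = 14.732 + 25.255 + 28.062 + 86.991 + 188.012 = 343.052 mg/L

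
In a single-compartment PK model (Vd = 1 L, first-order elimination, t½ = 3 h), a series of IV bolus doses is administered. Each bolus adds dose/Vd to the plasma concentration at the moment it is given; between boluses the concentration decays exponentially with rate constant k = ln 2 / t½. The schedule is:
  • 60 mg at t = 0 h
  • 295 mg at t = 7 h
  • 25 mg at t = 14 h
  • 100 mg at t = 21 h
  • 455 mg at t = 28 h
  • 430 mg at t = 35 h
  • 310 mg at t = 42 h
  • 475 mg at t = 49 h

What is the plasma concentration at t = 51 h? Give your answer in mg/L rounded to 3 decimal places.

351.000 mg/L

k = ln 2 / 3 = 0.23105 per h
Dose 1 (60 mg at t=0 h): 60·exp(−0.23105·51) = 0.000 mg/L
Dose 2 (295 mg at t=7 h): 295·exp(−0.23105·44) = 0.011 mg/L
Dose 3 (25 mg at t=14 h): 25·exp(−0.23105·37) = 0.005 mg/L
Dose 4 (100 mg at t=21 h): 100·exp(−0.23105·30) = 0.098 mg/L
Dose 5 (455 mg at t=28 h): 455·exp(−0.23105·23) = 2.239 mg/L
Dose 6 (430 mg at t=35 h): 430·exp(−0.23105·16) = 10.665 mg/L
Dose 7 (310 mg at t=42 h): 310·exp(−0.23105·9) = 38.750 mg/L
Dose 8 (475 mg at t=49 h): 475·exp(−0.23105·2) = 299.231 mg/L
C(51) = 0.000 + 0.011 + 0.005 + 0.098 + 2.239 + 10.665 + 38.750 + 299.231 = 351.000 mg/L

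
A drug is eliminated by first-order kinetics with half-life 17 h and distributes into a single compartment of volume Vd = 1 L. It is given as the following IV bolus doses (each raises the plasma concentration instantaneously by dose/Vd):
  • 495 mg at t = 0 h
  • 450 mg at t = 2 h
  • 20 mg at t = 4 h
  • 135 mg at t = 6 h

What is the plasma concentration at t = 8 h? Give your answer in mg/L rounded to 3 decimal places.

850.989 mg/L

k = ln 2 / 17 = 0.04077 per h
Dose 1 (495 mg at t=0 h): 495·exp(−0.04077·8) = 357.227 mg/L
Dose 2 (450 mg at t=2 h): 450·exp(−0.04077·6) = 352.344 mg/L
Dose 3 (20 mg at t=4 h): 20·exp(−0.04077·4) = 16.990 mg/L
Dose 4 (135 mg at t=6 h): 135·exp(−0.04077·2) = 124.428 mg/L
C(8) = 357.227 + 352.344 + 16.990 + 124.428 = 850.989 mg/L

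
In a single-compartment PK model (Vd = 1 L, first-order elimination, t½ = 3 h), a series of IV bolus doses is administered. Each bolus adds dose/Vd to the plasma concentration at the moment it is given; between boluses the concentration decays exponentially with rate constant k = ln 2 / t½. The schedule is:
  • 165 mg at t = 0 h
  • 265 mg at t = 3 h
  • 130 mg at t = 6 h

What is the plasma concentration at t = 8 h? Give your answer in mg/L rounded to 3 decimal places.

k = ln 2 / 3 = 0.23105 per h
Dose 1 (165 mg at t=0 h): 165·exp(−0.23105·8) = 25.986 mg/L
Dose 2 (265 mg at t=3 h): 265·exp(−0.23105·5) = 83.470 mg/L
Dose 3 (130 mg at t=6 h): 130·exp(−0.23105·2) = 81.895 mg/L
C(8) = 25.986 + 83.470 + 81.895 = 191.351 mg/L

191.351 mg/L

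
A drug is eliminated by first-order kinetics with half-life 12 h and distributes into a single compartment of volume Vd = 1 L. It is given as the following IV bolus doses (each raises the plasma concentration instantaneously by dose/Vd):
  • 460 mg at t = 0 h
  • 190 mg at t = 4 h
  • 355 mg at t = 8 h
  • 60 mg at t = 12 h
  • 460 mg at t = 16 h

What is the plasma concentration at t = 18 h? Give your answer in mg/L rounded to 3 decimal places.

898.747 mg/L

k = ln 2 / 12 = 0.05776 per h
Dose 1 (460 mg at t=0 h): 460·exp(−0.05776·18) = 162.635 mg/L
Dose 2 (190 mg at t=4 h): 190·exp(−0.05776·14) = 84.635 mg/L
Dose 3 (355 mg at t=8 h): 355·exp(−0.05776·10) = 199.237 mg/L
Dose 4 (60 mg at t=12 h): 60·exp(−0.05776·6) = 42.426 mg/L
Dose 5 (460 mg at t=16 h): 460·exp(−0.05776·2) = 409.813 mg/L
C(18) = 162.635 + 84.635 + 199.237 + 42.426 + 409.813 = 898.747 mg/L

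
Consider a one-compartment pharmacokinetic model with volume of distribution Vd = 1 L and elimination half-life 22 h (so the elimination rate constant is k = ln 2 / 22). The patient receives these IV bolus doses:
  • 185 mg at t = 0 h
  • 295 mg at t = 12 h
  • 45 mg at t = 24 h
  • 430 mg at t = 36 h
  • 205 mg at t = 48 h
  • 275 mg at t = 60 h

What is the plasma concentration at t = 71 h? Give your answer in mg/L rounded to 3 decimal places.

k = ln 2 / 22 = 0.03151 per h
Dose 1 (185 mg at t=0 h): 185·exp(−0.03151·71) = 19.754 mg/L
Dose 2 (295 mg at t=12 h): 295·exp(−0.03151·59) = 45.974 mg/L
Dose 3 (45 mg at t=24 h): 45·exp(−0.03151·47) = 10.235 mg/L
Dose 4 (430 mg at t=36 h): 430·exp(−0.03151·35) = 142.744 mg/L
Dose 5 (205 mg at t=48 h): 205·exp(−0.03151·23) = 99.321 mg/L
Dose 6 (275 mg at t=60 h): 275·exp(−0.03151·11) = 194.454 mg/L
C(71) = 19.754 + 45.974 + 10.235 + 142.744 + 99.321 + 194.454 = 512.483 mg/L

512.483 mg/L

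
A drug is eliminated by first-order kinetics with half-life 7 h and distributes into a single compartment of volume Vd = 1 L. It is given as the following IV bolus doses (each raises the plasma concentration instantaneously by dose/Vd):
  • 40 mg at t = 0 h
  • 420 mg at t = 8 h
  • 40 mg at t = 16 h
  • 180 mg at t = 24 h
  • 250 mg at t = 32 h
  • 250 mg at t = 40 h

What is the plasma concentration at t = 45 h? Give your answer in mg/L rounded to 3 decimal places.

k = ln 2 / 7 = 0.09902 per h
Dose 1 (40 mg at t=0 h): 40·exp(−0.09902·45) = 0.464 mg/L
Dose 2 (420 mg at t=8 h): 420·exp(−0.09902·37) = 10.767 mg/L
Dose 3 (40 mg at t=16 h): 40·exp(−0.09902·29) = 2.264 mg/L
Dose 4 (180 mg at t=24 h): 180·exp(−0.09902·21) = 22.500 mg/L
Dose 5 (250 mg at t=32 h): 250·exp(−0.09902·13) = 69.006 mg/L
Dose 6 (250 mg at t=40 h): 250·exp(−0.09902·5) = 152.377 mg/L
C(45) = 0.464 + 10.767 + 2.264 + 22.500 + 69.006 + 152.377 = 257.378 mg/L

257.378 mg/L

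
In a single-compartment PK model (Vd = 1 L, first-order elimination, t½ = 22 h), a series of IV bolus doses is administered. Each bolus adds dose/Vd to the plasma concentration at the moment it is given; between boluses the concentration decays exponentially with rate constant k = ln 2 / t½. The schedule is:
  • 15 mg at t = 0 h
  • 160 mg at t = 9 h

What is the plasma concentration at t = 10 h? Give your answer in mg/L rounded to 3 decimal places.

k = ln 2 / 22 = 0.03151 per h
Dose 1 (15 mg at t=0 h): 15·exp(−0.03151·10) = 10.946 mg/L
Dose 2 (160 mg at t=9 h): 160·exp(−0.03151·1) = 155.038 mg/L
C(10) = 10.946 + 155.038 = 165.984 mg/L

165.984 mg/L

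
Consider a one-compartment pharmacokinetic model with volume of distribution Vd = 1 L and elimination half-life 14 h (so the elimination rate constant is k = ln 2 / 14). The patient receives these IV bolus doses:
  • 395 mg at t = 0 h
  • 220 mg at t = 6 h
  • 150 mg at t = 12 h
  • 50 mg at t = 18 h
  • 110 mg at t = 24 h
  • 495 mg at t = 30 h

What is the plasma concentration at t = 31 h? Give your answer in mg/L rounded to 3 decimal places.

k = ln 2 / 14 = 0.04951 per h
Dose 1 (395 mg at t=0 h): 395·exp(−0.04951·31) = 85.120 mg/L
Dose 2 (220 mg at t=6 h): 220·exp(−0.04951·25) = 63.807 mg/L
Dose 3 (150 mg at t=12 h): 150·exp(−0.04951·19) = 58.553 mg/L
Dose 4 (50 mg at t=18 h): 50·exp(−0.04951·13) = 26.269 mg/L
Dose 5 (110 mg at t=24 h): 110·exp(−0.04951·7) = 77.782 mg/L
Dose 6 (495 mg at t=30 h): 495·exp(−0.04951·1) = 471.089 mg/L
C(31) = 85.120 + 63.807 + 58.553 + 26.269 + 77.782 + 471.089 = 782.620 mg/L

782.620 mg/L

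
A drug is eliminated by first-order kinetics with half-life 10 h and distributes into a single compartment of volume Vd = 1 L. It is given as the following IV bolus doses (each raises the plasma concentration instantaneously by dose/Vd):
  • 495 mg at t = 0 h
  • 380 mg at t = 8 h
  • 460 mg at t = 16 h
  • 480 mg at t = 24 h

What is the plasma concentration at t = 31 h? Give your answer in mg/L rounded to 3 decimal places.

593.005 mg/L

k = ln 2 / 10 = 0.06931 per h
Dose 1 (495 mg at t=0 h): 495·exp(−0.06931·31) = 57.731 mg/L
Dose 2 (380 mg at t=8 h): 380·exp(−0.06931·23) = 77.164 mg/L
Dose 3 (460 mg at t=16 h): 460·exp(−0.06931·15) = 162.635 mg/L
Dose 4 (480 mg at t=24 h): 480·exp(−0.06931·7) = 295.475 mg/L
C(31) = 57.731 + 77.164 + 162.635 + 295.475 = 593.005 mg/L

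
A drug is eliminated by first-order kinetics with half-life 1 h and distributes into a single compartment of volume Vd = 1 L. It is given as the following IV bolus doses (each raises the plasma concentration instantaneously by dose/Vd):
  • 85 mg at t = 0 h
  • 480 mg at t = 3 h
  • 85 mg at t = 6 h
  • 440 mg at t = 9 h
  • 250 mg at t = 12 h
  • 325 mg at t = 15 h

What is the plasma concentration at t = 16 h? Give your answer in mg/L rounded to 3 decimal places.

k = ln 2 / 1 = 0.69315 per h
Dose 1 (85 mg at t=0 h): 85·exp(−0.69315·16) = 0.001 mg/L
Dose 2 (480 mg at t=3 h): 480·exp(−0.69315·13) = 0.059 mg/L
Dose 3 (85 mg at t=6 h): 85·exp(−0.69315·10) = 0.083 mg/L
Dose 4 (440 mg at t=9 h): 440·exp(−0.69315·7) = 3.438 mg/L
Dose 5 (250 mg at t=12 h): 250·exp(−0.69315·4) = 15.625 mg/L
Dose 6 (325 mg at t=15 h): 325·exp(−0.69315·1) = 162.500 mg/L
C(16) = 0.001 + 0.059 + 0.083 + 3.438 + 15.625 + 162.500 = 181.705 mg/L

181.705 mg/L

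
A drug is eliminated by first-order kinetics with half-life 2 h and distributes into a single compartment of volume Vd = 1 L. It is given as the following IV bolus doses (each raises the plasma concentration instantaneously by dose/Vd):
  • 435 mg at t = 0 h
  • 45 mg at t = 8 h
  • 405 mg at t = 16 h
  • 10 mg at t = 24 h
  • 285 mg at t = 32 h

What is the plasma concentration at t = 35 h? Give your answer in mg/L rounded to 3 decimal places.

101.549 mg/L

k = ln 2 / 2 = 0.34657 per h
Dose 1 (435 mg at t=0 h): 435·exp(−0.34657·35) = 0.002 mg/L
Dose 2 (45 mg at t=8 h): 45·exp(−0.34657·27) = 0.004 mg/L
Dose 3 (405 mg at t=16 h): 405·exp(−0.34657·19) = 0.559 mg/L
Dose 4 (10 mg at t=24 h): 10·exp(−0.34657·11) = 0.221 mg/L
Dose 5 (285 mg at t=32 h): 285·exp(−0.34657·3) = 100.763 mg/L
C(35) = 0.002 + 0.004 + 0.559 + 0.221 + 100.763 = 101.549 mg/L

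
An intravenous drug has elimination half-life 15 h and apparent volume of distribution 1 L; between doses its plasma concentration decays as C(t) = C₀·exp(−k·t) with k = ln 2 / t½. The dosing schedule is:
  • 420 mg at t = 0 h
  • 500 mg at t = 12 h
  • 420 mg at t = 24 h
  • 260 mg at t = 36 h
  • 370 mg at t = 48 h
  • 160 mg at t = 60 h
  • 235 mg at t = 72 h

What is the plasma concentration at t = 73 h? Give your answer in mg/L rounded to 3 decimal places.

k = ln 2 / 15 = 0.04621 per h
Dose 1 (420 mg at t=0 h): 420·exp(−0.04621·73) = 14.396 mg/L
Dose 2 (500 mg at t=12 h): 500·exp(−0.04621·61) = 29.839 mg/L
Dose 3 (420 mg at t=24 h): 420·exp(−0.04621·49) = 43.640 mg/L
Dose 4 (260 mg at t=36 h): 260·exp(−0.04621·37) = 47.036 mg/L
Dose 5 (370 mg at t=48 h): 370·exp(−0.04621·25) = 116.543 mg/L
Dose 6 (160 mg at t=60 h): 160·exp(−0.04621·13) = 87.746 mg/L
Dose 7 (235 mg at t=72 h): 235·exp(−0.04621·1) = 224.388 mg/L
C(73) = 14.396 + 29.839 + 43.640 + 47.036 + 116.543 + 87.746 + 224.388 = 563.587 mg/L

563.587 mg/L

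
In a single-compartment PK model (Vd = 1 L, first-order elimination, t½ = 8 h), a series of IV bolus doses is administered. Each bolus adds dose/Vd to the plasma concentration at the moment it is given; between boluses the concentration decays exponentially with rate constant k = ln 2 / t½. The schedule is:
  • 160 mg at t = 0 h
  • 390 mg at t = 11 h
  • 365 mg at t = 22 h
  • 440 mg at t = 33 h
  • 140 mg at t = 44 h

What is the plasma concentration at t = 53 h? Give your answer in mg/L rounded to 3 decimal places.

178.719 mg/L

k = ln 2 / 8 = 0.08664 per h
Dose 1 (160 mg at t=0 h): 160·exp(−0.08664·53) = 1.621 mg/L
Dose 2 (390 mg at t=11 h): 390·exp(−0.08664·42) = 10.248 mg/L
Dose 3 (365 mg at t=22 h): 365·exp(−0.08664·31) = 24.877 mg/L
Dose 4 (440 mg at t=33 h): 440·exp(−0.08664·20) = 77.782 mg/L
Dose 5 (140 mg at t=44 h): 140·exp(−0.08664·9) = 64.190 mg/L
C(53) = 1.621 + 10.248 + 24.877 + 77.782 + 64.190 = 178.719 mg/L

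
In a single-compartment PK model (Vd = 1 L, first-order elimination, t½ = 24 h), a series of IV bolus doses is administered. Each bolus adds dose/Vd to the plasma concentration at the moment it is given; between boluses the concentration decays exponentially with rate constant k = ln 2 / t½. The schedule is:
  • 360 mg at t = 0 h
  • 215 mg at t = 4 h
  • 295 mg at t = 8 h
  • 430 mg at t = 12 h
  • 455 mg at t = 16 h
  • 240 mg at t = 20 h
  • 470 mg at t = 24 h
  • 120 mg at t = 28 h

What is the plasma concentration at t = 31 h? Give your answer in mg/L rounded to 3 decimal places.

1609.573 mg/L

k = ln 2 / 24 = 0.02888 per h
Dose 1 (360 mg at t=0 h): 360·exp(−0.02888·31) = 147.052 mg/L
Dose 2 (215 mg at t=4 h): 215·exp(−0.02888·27) = 98.578 mg/L
Dose 3 (295 mg at t=8 h): 295·exp(−0.02888·23) = 151.822 mg/L
Dose 4 (430 mg at t=12 h): 430·exp(−0.02888·19) = 248.401 mg/L
Dose 5 (455 mg at t=16 h): 455·exp(−0.02888·15) = 295.031 mg/L
Dose 6 (240 mg at t=20 h): 240·exp(−0.02888·11) = 174.678 mg/L
Dose 7 (470 mg at t=24 h): 470·exp(−0.02888·7) = 383.970 mg/L
Dose 8 (120 mg at t=28 h): 120·exp(−0.02888·3) = 110.040 mg/L
C(31) = 147.052 + 98.578 + 151.822 + 248.401 + 295.031 + 174.678 + 383.970 + 110.040 = 1609.573 mg/L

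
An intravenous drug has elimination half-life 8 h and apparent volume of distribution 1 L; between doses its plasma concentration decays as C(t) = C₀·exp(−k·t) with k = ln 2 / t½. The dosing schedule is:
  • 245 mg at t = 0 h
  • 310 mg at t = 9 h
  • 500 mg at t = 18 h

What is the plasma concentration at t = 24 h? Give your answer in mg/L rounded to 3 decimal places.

k = ln 2 / 8 = 0.08664 per h
Dose 1 (245 mg at t=0 h): 245·exp(−0.08664·24) = 30.625 mg/L
Dose 2 (310 mg at t=9 h): 310·exp(−0.08664·15) = 84.514 mg/L
Dose 3 (500 mg at t=18 h): 500·exp(−0.08664·6) = 297.302 mg/L
C(24) = 30.625 + 84.514 + 297.302 = 412.441 mg/L

412.441 mg/L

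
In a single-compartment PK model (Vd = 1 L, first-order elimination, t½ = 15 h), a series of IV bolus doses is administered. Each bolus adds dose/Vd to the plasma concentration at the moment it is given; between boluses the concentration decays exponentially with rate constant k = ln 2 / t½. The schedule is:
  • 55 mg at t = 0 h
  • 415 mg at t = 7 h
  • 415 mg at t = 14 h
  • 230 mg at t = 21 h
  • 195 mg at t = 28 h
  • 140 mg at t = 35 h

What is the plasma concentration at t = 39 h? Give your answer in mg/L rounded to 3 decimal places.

k = ln 2 / 15 = 0.04621 per h
Dose 1 (55 mg at t=0 h): 55·exp(−0.04621·39) = 9.072 mg/L
Dose 2 (415 mg at t=7 h): 415·exp(−0.04621·32) = 94.591 mg/L
Dose 3 (415 mg at t=14 h): 415·exp(−0.04621·25) = 130.717 mg/L
Dose 4 (230 mg at t=21 h): 230·exp(−0.04621·18) = 100.113 mg/L
Dose 5 (195 mg at t=28 h): 195·exp(−0.04621·11) = 117.295 mg/L
Dose 6 (140 mg at t=35 h): 140·exp(−0.04621·4) = 116.373 mg/L
C(39) = 9.072 + 94.591 + 130.717 + 100.113 + 117.295 + 116.373 = 568.161 mg/L

568.161 mg/L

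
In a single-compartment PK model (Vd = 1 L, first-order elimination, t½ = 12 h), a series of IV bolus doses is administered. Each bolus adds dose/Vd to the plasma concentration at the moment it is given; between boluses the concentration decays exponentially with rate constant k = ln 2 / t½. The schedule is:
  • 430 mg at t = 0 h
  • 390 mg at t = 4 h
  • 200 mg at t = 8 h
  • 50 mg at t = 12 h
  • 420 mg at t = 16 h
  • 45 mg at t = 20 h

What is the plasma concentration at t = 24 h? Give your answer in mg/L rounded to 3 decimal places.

635.012 mg/L

k = ln 2 / 12 = 0.05776 per h
Dose 1 (430 mg at t=0 h): 430·exp(−0.05776·24) = 107.500 mg/L
Dose 2 (390 mg at t=4 h): 390·exp(−0.05776·20) = 122.842 mg/L
Dose 3 (200 mg at t=8 h): 200·exp(−0.05776·16) = 79.370 mg/L
Dose 4 (50 mg at t=12 h): 50·exp(−0.05776·12) = 25.000 mg/L
Dose 5 (420 mg at t=16 h): 420·exp(−0.05776·8) = 264.583 mg/L
Dose 6 (45 mg at t=20 h): 45·exp(−0.05776·4) = 35.717 mg/L
C(24) = 107.500 + 122.842 + 79.370 + 25.000 + 264.583 + 35.717 = 635.012 mg/L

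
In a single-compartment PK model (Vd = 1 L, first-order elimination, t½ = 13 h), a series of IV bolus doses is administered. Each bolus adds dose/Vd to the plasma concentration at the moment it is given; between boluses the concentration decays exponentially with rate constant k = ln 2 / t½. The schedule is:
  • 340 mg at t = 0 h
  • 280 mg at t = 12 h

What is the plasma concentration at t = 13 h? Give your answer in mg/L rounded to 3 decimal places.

435.462 mg/L

k = ln 2 / 13 = 0.05332 per h
Dose 1 (340 mg at t=0 h): 340·exp(−0.05332·13) = 170.000 mg/L
Dose 2 (280 mg at t=12 h): 280·exp(−0.05332·1) = 265.462 mg/L
C(13) = 170.000 + 265.462 = 435.462 mg/L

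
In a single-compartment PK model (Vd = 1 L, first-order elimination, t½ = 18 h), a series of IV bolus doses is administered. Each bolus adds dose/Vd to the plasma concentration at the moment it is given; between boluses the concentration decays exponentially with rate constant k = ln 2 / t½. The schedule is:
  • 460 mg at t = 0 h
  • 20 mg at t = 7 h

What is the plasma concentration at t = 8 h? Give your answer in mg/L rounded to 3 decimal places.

357.283 mg/L

k = ln 2 / 18 = 0.03851 per h
Dose 1 (460 mg at t=0 h): 460·exp(−0.03851·8) = 338.039 mg/L
Dose 2 (20 mg at t=7 h): 20·exp(−0.03851·1) = 19.244 mg/L
C(8) = 338.039 + 19.244 = 357.283 mg/L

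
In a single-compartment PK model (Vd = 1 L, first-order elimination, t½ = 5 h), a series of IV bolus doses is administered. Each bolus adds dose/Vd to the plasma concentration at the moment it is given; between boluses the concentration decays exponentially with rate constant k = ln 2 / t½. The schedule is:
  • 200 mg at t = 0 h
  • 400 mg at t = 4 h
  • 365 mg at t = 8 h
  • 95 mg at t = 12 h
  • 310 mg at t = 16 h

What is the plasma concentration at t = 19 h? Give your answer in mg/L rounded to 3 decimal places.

k = ln 2 / 5 = 0.13863 per h
Dose 1 (200 mg at t=0 h): 200·exp(−0.13863·19) = 14.359 mg/L
Dose 2 (400 mg at t=4 h): 400·exp(−0.13863·15) = 50.000 mg/L
Dose 3 (365 mg at t=8 h): 365·exp(−0.13863·11) = 79.438 mg/L
Dose 4 (95 mg at t=12 h): 95·exp(−0.13863·7) = 35.998 mg/L
Dose 5 (310 mg at t=16 h): 310·exp(−0.13863·3) = 204.524 mg/L
C(19) = 14.359 + 50.000 + 79.438 + 35.998 + 204.524 = 384.318 mg/L

384.318 mg/L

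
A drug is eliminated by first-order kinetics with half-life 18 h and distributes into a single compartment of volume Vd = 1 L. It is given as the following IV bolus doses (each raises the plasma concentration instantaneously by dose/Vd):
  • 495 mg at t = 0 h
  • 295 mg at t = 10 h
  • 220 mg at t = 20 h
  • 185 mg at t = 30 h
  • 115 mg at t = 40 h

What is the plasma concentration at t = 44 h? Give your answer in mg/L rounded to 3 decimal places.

464.388 mg/L

k = ln 2 / 18 = 0.03851 per h
Dose 1 (495 mg at t=0 h): 495·exp(−0.03851·44) = 90.940 mg/L
Dose 2 (295 mg at t=10 h): 295·exp(−0.03851·34) = 79.654 mg/L
Dose 3 (220 mg at t=20 h): 220·exp(−0.03851·24) = 87.307 mg/L
Dose 4 (185 mg at t=30 h): 185·exp(−0.03851·14) = 107.904 mg/L
Dose 5 (115 mg at t=40 h): 115·exp(−0.03851·4) = 98.583 mg/L
C(44) = 90.940 + 79.654 + 87.307 + 107.904 + 98.583 = 464.388 mg/L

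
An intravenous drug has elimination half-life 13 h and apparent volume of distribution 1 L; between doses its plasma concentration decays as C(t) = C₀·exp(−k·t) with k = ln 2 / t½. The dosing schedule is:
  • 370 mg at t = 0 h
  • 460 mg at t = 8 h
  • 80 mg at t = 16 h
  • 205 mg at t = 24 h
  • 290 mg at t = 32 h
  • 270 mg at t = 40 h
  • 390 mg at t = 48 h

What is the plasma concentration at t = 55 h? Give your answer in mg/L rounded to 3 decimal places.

581.434 mg/L

k = ln 2 / 13 = 0.05332 per h
Dose 1 (370 mg at t=0 h): 370·exp(−0.05332·55) = 19.707 mg/L
Dose 2 (460 mg at t=8 h): 460·exp(−0.05332·47) = 37.533 mg/L
Dose 3 (80 mg at t=16 h): 80·exp(−0.05332·39) = 10.000 mg/L
Dose 4 (205 mg at t=24 h): 205·exp(−0.05332·31) = 39.257 mg/L
Dose 5 (290 mg at t=32 h): 290·exp(−0.05332·23) = 85.076 mg/L
Dose 6 (270 mg at t=40 h): 270·exp(−0.05332·15) = 121.345 mg/L
Dose 7 (390 mg at t=48 h): 390·exp(−0.05332·7) = 268.517 mg/L
C(55) = 19.707 + 37.533 + 10.000 + 39.257 + 85.076 + 121.345 + 268.517 = 581.434 mg/L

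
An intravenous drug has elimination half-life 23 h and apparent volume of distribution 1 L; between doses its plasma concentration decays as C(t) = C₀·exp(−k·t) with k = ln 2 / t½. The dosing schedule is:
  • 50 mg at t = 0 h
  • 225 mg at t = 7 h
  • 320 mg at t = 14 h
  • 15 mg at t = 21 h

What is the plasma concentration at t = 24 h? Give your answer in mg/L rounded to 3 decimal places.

k = ln 2 / 23 = 0.03014 per h
Dose 1 (50 mg at t=0 h): 50·exp(−0.03014·24) = 24.258 mg/L
Dose 2 (225 mg at t=7 h): 225·exp(−0.03014·17) = 134.798 mg/L
Dose 3 (320 mg at t=14 h): 320·exp(−0.03014·10) = 236.738 mg/L
Dose 4 (15 mg at t=21 h): 15·exp(−0.03014·3) = 13.703 mg/L
C(24) = 24.258 + 134.798 + 236.738 + 13.703 = 409.496 mg/L

409.496 mg/L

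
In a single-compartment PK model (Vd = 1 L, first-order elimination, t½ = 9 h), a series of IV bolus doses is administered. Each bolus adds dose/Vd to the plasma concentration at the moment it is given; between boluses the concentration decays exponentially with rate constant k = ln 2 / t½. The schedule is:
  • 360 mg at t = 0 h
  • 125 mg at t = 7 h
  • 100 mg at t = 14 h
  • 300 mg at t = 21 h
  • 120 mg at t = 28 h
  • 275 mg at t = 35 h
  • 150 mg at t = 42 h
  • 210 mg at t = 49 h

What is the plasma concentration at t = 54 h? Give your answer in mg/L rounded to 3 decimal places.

319.455 mg/L

k = ln 2 / 9 = 0.07702 per h
Dose 1 (360 mg at t=0 h): 360·exp(−0.07702·54) = 5.625 mg/L
Dose 2 (125 mg at t=7 h): 125·exp(−0.07702·47) = 3.349 mg/L
Dose 3 (100 mg at t=14 h): 100·exp(−0.07702·40) = 4.593 mg/L
Dose 4 (300 mg at t=21 h): 300·exp(−0.07702·33) = 23.624 mg/L
Dose 5 (120 mg at t=28 h): 120·exp(−0.07702·26) = 16.201 mg/L
Dose 6 (275 mg at t=35 h): 275·exp(−0.07702·19) = 63.654 mg/L
Dose 7 (150 mg at t=42 h): 150·exp(−0.07702·12) = 59.528 mg/L
Dose 8 (210 mg at t=49 h): 210·exp(−0.07702·5) = 142.883 mg/L
C(54) = 5.625 + 3.349 + 4.593 + 23.624 + 16.201 + 63.654 + 59.528 + 142.883 = 319.455 mg/L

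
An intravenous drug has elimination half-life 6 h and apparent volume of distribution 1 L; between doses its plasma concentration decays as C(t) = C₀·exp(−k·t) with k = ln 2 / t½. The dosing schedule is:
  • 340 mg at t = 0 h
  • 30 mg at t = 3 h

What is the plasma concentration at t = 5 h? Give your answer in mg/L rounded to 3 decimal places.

214.630 mg/L

k = ln 2 / 6 = 0.11552 per h
Dose 1 (340 mg at t=0 h): 340·exp(−0.11552·5) = 190.819 mg/L
Dose 2 (30 mg at t=3 h): 30·exp(−0.11552·2) = 23.811 mg/L
C(5) = 190.819 + 23.811 = 214.630 mg/L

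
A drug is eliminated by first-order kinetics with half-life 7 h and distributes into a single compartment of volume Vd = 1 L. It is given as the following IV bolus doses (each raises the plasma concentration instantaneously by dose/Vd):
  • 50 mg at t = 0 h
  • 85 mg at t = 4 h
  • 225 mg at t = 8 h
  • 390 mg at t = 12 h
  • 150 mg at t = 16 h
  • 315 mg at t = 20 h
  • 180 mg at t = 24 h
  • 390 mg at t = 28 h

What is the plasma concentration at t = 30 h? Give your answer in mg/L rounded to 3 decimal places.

673.947 mg/L

k = ln 2 / 7 = 0.09902 per h
Dose 1 (50 mg at t=0 h): 50·exp(−0.09902·30) = 2.564 mg/L
Dose 2 (85 mg at t=4 h): 85·exp(−0.09902·26) = 6.476 mg/L
Dose 3 (225 mg at t=8 h): 225·exp(−0.09902·22) = 25.473 mg/L
Dose 4 (390 mg at t=12 h): 390·exp(−0.09902·18) = 65.613 mg/L
Dose 5 (150 mg at t=16 h): 150·exp(−0.09902·14) = 37.500 mg/L
Dose 6 (315 mg at t=20 h): 315·exp(−0.09902·10) = 117.022 mg/L
Dose 7 (180 mg at t=24 h): 180·exp(−0.09902·6) = 99.368 mg/L
Dose 8 (390 mg at t=28 h): 390·exp(−0.09902·2) = 319.931 mg/L
C(30) = 2.564 + 6.476 + 25.473 + 65.613 + 37.500 + 117.022 + 99.368 + 319.931 = 673.947 mg/L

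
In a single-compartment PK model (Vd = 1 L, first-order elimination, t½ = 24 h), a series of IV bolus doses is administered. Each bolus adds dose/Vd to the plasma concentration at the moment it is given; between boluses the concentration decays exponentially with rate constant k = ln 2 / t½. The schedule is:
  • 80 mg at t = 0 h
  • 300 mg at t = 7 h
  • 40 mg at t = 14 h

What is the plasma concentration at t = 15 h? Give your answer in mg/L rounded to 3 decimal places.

k = ln 2 / 24 = 0.02888 per h
Dose 1 (80 mg at t=0 h): 80·exp(−0.02888·15) = 51.874 mg/L
Dose 2 (300 mg at t=7 h): 300·exp(−0.02888·8) = 238.110 mg/L
Dose 3 (40 mg at t=14 h): 40·exp(−0.02888·1) = 38.861 mg/L
C(15) = 51.874 + 238.110 + 38.861 = 328.845 mg/L

328.845 mg/L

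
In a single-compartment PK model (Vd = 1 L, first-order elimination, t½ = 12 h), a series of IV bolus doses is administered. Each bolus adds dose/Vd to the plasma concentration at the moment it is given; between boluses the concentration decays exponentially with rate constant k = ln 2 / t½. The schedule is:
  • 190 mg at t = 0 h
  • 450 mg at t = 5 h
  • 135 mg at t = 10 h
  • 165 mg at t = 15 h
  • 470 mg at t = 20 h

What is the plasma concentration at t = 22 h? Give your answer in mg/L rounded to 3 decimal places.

k = ln 2 / 12 = 0.05776 per h
Dose 1 (190 mg at t=0 h): 190·exp(−0.05776·22) = 53.317 mg/L
Dose 2 (450 mg at t=5 h): 450·exp(−0.05776·17) = 168.560 mg/L
Dose 3 (135 mg at t=10 h): 135·exp(−0.05776·12) = 67.500 mg/L
Dose 4 (165 mg at t=15 h): 165·exp(−0.05776·7) = 110.124 mg/L
Dose 5 (470 mg at t=20 h): 470·exp(−0.05776·2) = 418.722 mg/L
C(22) = 53.317 + 168.560 + 67.500 + 110.124 + 418.722 = 818.223 mg/L

818.223 mg/L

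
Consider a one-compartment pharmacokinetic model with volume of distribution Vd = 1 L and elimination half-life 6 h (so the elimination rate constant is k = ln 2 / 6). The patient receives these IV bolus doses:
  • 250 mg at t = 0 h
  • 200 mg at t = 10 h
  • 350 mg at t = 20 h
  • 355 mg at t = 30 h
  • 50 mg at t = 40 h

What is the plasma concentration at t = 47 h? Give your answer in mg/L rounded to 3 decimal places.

91.430 mg/L

k = ln 2 / 6 = 0.11552 per h
Dose 1 (250 mg at t=0 h): 250·exp(−0.11552·47) = 1.096 mg/L
Dose 2 (200 mg at t=10 h): 200·exp(−0.11552·37) = 2.784 mg/L
Dose 3 (350 mg at t=20 h): 350·exp(−0.11552·27) = 15.468 mg/L
Dose 4 (355 mg at t=30 h): 355·exp(−0.11552·17) = 49.809 mg/L
Dose 5 (50 mg at t=40 h): 50·exp(−0.11552·7) = 22.272 mg/L
C(47) = 1.096 + 2.784 + 15.468 + 49.809 + 22.272 = 91.430 mg/L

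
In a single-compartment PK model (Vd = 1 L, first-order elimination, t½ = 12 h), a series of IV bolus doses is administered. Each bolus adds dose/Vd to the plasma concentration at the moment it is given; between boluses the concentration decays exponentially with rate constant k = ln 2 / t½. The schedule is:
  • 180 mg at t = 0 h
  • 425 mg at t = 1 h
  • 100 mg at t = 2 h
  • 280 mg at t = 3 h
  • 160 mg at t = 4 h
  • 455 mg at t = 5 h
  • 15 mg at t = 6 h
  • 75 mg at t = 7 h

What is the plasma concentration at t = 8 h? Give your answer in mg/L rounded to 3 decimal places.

1271.274 mg/L

k = ln 2 / 12 = 0.05776 per h
Dose 1 (180 mg at t=0 h): 180·exp(−0.05776·8) = 113.393 mg/L
Dose 2 (425 mg at t=1 h): 425·exp(−0.05776·7) = 283.653 mg/L
Dose 3 (100 mg at t=2 h): 100·exp(−0.05776·6) = 70.711 mg/L
Dose 4 (280 mg at t=3 h): 280·exp(−0.05776·5) = 209.763 mg/L
Dose 5 (160 mg at t=4 h): 160·exp(−0.05776·4) = 126.992 mg/L
Dose 6 (455 mg at t=5 h): 455·exp(−0.05776·3) = 382.608 mg/L
Dose 7 (15 mg at t=6 h): 15·exp(−0.05776·2) = 13.363 mg/L
Dose 8 (75 mg at t=7 h): 75·exp(−0.05776·1) = 70.791 mg/L
C(8) = 113.393 + 283.653 + 70.711 + 209.763 + 126.992 + 382.608 + 13.363 + 70.791 = 1271.274 mg/L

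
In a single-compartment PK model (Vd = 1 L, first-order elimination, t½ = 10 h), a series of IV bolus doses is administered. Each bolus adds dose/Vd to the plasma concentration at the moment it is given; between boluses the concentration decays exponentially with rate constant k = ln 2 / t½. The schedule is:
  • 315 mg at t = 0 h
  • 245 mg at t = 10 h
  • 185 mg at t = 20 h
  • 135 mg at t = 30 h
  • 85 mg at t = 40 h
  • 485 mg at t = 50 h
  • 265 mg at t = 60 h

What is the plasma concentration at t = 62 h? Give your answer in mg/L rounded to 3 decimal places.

496.010 mg/L

k = ln 2 / 10 = 0.06931 per h
Dose 1 (315 mg at t=0 h): 315·exp(−0.06931·62) = 4.285 mg/L
Dose 2 (245 mg at t=10 h): 245·exp(−0.06931·52) = 6.665 mg/L
Dose 3 (185 mg at t=20 h): 185·exp(−0.06931·42) = 10.066 mg/L
Dose 4 (135 mg at t=30 h): 135·exp(−0.06931·32) = 14.691 mg/L
Dose 5 (85 mg at t=40 h): 85·exp(−0.06931·22) = 18.499 mg/L
Dose 6 (485 mg at t=50 h): 485·exp(−0.06931·12) = 211.109 mg/L
Dose 7 (265 mg at t=60 h): 265·exp(−0.06931·2) = 230.696 mg/L
C(62) = 4.285 + 6.665 + 10.066 + 14.691 + 18.499 + 211.109 + 230.696 = 496.010 mg/L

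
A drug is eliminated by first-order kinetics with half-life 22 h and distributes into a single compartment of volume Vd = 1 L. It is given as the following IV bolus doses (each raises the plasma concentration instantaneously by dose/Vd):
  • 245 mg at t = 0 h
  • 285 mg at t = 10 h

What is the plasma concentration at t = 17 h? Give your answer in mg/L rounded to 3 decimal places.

k = ln 2 / 22 = 0.03151 per h
Dose 1 (245 mg at t=0 h): 245·exp(−0.03151·17) = 143.401 mg/L
Dose 2 (285 mg at t=10 h): 285·exp(−0.03151·7) = 228.593 mg/L
C(17) = 143.401 + 228.593 = 371.994 mg/L

371.994 mg/L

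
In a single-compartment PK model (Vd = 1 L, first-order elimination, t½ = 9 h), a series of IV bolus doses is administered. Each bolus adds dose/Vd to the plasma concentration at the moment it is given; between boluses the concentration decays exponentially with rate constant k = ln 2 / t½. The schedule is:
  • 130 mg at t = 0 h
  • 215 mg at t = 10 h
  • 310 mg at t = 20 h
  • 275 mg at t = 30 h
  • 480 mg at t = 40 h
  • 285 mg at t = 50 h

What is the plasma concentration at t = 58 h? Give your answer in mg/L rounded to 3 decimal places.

329.170 mg/L

k = ln 2 / 9 = 0.07702 per h
Dose 1 (130 mg at t=0 h): 130·exp(−0.07702·58) = 1.493 mg/L
Dose 2 (215 mg at t=10 h): 215·exp(−0.07702·48) = 5.333 mg/L
Dose 3 (310 mg at t=20 h): 310·exp(−0.07702·38) = 16.609 mg/L
Dose 4 (275 mg at t=30 h): 275·exp(−0.07702·28) = 31.827 mg/L
Dose 5 (480 mg at t=40 h): 480·exp(−0.07702·18) = 120.000 mg/L
Dose 6 (285 mg at t=50 h): 285·exp(−0.07702·8) = 153.909 mg/L
C(58) = 1.493 + 5.333 + 16.609 + 31.827 + 120.000 + 153.909 = 329.170 mg/L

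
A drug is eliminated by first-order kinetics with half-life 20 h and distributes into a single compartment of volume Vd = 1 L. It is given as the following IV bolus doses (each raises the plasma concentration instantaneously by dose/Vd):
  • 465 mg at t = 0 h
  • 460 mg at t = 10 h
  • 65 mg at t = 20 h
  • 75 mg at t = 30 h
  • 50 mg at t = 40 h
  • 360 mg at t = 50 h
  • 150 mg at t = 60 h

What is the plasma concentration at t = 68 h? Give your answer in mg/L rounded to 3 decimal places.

k = ln 2 / 20 = 0.03466 per h
Dose 1 (465 mg at t=0 h): 465·exp(−0.03466·68) = 44.051 mg/L
Dose 2 (460 mg at t=10 h): 460·exp(−0.03466·58) = 61.627 mg/L
Dose 3 (65 mg at t=20 h): 65·exp(−0.03466·48) = 12.315 mg/L
Dose 4 (75 mg at t=30 h): 75·exp(−0.03466·38) = 20.096 mg/L
Dose 5 (50 mg at t=40 h): 50·exp(−0.03466·28) = 18.946 mg/L
Dose 6 (360 mg at t=50 h): 360·exp(−0.03466·18) = 192.919 mg/L
Dose 7 (150 mg at t=60 h): 150·exp(−0.03466·8) = 113.679 mg/L
C(68) = 44.051 + 61.627 + 12.315 + 20.096 + 18.946 + 192.919 + 113.679 = 463.633 mg/L

463.633 mg/L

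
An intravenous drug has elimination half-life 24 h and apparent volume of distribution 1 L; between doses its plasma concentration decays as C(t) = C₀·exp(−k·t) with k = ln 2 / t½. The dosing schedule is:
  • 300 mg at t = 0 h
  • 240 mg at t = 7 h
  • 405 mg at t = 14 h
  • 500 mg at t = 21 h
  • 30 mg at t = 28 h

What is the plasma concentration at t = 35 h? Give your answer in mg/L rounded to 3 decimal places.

k = ln 2 / 24 = 0.02888 per h
Dose 1 (300 mg at t=0 h): 300·exp(−0.02888·35) = 109.174 mg/L
Dose 2 (240 mg at t=7 h): 240·exp(−0.02888·28) = 106.908 mg/L
Dose 3 (405 mg at t=14 h): 405·exp(−0.02888·21) = 220.828 mg/L
Dose 4 (500 mg at t=21 h): 500·exp(−0.02888·14) = 333.710 mg/L
Dose 5 (30 mg at t=28 h): 30·exp(−0.02888·7) = 24.509 mg/L
C(35) = 109.174 + 106.908 + 220.828 + 333.710 + 24.509 = 795.128 mg/L

795.128 mg/L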